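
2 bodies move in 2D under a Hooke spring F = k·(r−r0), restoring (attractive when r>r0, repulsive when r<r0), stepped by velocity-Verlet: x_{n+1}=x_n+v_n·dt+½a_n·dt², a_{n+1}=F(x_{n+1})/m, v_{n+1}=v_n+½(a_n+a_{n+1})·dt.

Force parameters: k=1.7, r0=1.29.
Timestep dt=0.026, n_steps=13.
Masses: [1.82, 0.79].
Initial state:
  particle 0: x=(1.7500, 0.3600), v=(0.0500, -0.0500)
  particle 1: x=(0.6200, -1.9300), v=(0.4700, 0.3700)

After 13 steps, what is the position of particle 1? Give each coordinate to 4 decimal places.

(0.8412, -1.6760)

step 0: x0=(1.7500, 0.3600) x1=(0.6200, -1.9300)
step 1: x0=(1.7511, 0.3583) x1=(0.6326, -1.9196)
step 2: x0=(1.7519, 0.3560) x1=(0.6461, -1.9075)
step 3: x0=(1.7523, 0.3529) x1=(0.6603, -1.8938)
step 4: x0=(1.7524, 0.3492) x1=(0.6752, -1.8785)
step 5: x0=(1.7522, 0.3447) x1=(0.6910, -1.8617)
step 6: x0=(1.7517, 0.3397) x1=(0.7074, -1.8434)
step 7: x0=(1.7508, 0.3339) x1=(0.7246, -1.8236)
step 8: x0=(1.7497, 0.3276) x1=(0.7425, -1.8023)
step 9: x0=(1.7482, 0.3206) x1=(0.7610, -1.7797)
step 10: x0=(1.7465, 0.3131) x1=(0.7801, -1.7557)
step 11: x0=(1.7446, 0.3050) x1=(0.7999, -1.7303)
step 12: x0=(1.7423, 0.2963) x1=(0.8203, -1.7037)
step 13: x0=(1.7399, 0.2871) x1=(0.8412, -1.6760)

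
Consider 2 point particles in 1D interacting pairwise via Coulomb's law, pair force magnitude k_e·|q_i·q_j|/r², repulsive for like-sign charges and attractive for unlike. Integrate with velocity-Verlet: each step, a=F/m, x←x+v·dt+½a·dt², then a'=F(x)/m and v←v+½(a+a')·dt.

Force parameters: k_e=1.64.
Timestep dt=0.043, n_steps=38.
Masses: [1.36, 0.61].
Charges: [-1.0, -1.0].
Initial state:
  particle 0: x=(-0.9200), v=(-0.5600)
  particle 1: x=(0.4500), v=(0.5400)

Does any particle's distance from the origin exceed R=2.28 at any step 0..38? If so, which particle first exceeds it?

no

step 0: x0=(-0.9200) x1=(0.4500)
step 1: x0=(-0.9447) x1=(0.4745)
step 2: x0=(-0.9705) x1=(0.5016)
step 3: x0=(-0.9973) x1=(0.5309)
step 4: x0=(-1.0250) x1=(0.5623)
step 5: x0=(-1.0537) x1=(0.5957)
step 6: x0=(-1.0831) x1=(0.6309)
step 7: x0=(-1.1134) x1=(0.6679)
step 8: x0=(-1.1443) x1=(0.7064)
step 9: x0=(-1.1759) x1=(0.7463)
step 10: x0=(-1.2081) x1=(0.7876)
step 11: x0=(-1.2408) x1=(0.8301)
step 12: x0=(-1.2741) x1=(0.8738)
step 13: x0=(-1.3078) x1=(0.9186)
step 14: x0=(-1.3420) x1=(0.9644)
step 15: x0=(-1.3766) x1=(1.0111)
step 16: x0=(-1.4117) x1=(1.0587)
step 17: x0=(-1.4470) x1=(1.1071)
step 18: x0=(-1.4827) x1=(1.1563)
step 19: x0=(-1.5188) x1=(1.2061)
step 20: x0=(-1.5551) x1=(1.2567)
step 21: x0=(-1.5917) x1=(1.3078)
step 22: x0=(-1.6286) x1=(1.3596)
step 23: x0=(-1.6658) x1=(1.4119)
step 24: x0=(-1.7031) x1=(1.4648)
step 25: x0=(-1.7407) x1=(1.5181)
step 26: x0=(-1.7785) x1=(1.5719)
step 27: x0=(-1.8165) x1=(1.6262)
step 28: x0=(-1.8547) x1=(1.6809)
step 29: x0=(-1.8931) x1=(1.7359)
step 30: x0=(-1.9316) x1=(1.7914)
step 31: x0=(-1.9703) x1=(1.8472)
step 32: x0=(-2.0091) x1=(1.9033)
step 33: x0=(-2.0481) x1=(1.9598)
step 34: x0=(-2.0873) x1=(2.0166)
step 35: x0=(-2.1265) x1=(2.0737)
step 36: x0=(-2.1659) x1=(2.1310)
step 37: x0=(-2.2054) x1=(2.1886)
step 38: x0=(-2.2451) x1=(2.2465)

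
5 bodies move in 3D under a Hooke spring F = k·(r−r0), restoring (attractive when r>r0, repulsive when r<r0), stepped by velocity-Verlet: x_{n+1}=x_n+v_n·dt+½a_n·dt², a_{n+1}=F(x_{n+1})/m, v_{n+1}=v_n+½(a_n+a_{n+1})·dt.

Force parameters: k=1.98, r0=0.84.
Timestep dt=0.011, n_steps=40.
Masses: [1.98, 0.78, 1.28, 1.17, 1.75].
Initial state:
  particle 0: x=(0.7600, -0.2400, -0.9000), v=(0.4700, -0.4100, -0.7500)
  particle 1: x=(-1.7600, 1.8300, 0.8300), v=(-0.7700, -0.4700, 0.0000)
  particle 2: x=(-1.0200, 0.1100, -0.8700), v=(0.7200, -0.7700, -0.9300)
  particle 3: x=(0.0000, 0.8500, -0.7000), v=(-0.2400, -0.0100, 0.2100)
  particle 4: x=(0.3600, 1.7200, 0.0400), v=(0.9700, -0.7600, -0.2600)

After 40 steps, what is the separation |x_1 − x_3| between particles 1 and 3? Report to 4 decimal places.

step 0: x0=(0.7600, -0.2400, -0.9000) x1=(-1.7600, 1.8300, 0.8300) x2=(-1.0200, 0.1100, -0.8700) x3=(0.0000, 0.8500, -0.7000) x4=(0.3600, 1.7200, 0.0400)
step 1: x0=(0.7650, -0.2443, -0.9081) x1=(-1.7677, 1.8243, 0.8294) x2=(-1.0119, 0.1017, -0.8801) x3=(-0.0028, 0.8499, -0.6976) x4=(0.3705, 1.7115, 0.0371)
step 2: x0=(0.7695, -0.2482, -0.9160) x1=(-1.7739, 1.8175, 0.8275) x2=(-1.0035, 0.0939, -0.8898) x3=(-0.0057, 0.8499, -0.6949) x4=(0.3808, 1.7026, 0.0340)
step 3: x0=(0.7736, -0.2517, -0.9236) x1=(-1.7785, 1.8097, 0.8245) x2=(-0.9948, 0.0865, -0.8992) x3=(-0.0090, 0.8499, -0.6921) x4=(0.3907, 1.6934, 0.0309)
step 4: x0=(0.7773, -0.2547, -0.9310) x1=(-1.7816, 1.8008, 0.8201) x2=(-0.9858, 0.0795, -0.9083) x3=(-0.0124, 0.8499, -0.6890) x4=(0.4004, 1.6839, 0.0276)
step 5: x0=(0.7806, -0.2574, -0.9382) x1=(-1.7831, 1.7908, 0.8146) x2=(-0.9765, 0.0729, -0.9170) x3=(-0.0160, 0.8500, -0.6857) x4=(0.4097, 1.6741, 0.0242)
step 6: x0=(0.7835, -0.2596, -0.9451) x1=(-1.7830, 1.7798, 0.8078) x2=(-0.9669, 0.0668, -0.9254) x3=(-0.0199, 0.8501, -0.6822) x4=(0.4188, 1.6639, 0.0207)
step 7: x0=(0.7860, -0.2615, -0.9517) x1=(-1.7814, 1.7677, 0.7998) x2=(-0.9570, 0.0610, -0.9334) x3=(-0.0240, 0.8503, -0.6785) x4=(0.4276, 1.6534, 0.0170)
step 8: x0=(0.7880, -0.2629, -0.9581) x1=(-1.7782, 1.7546, 0.7905) x2=(-0.9468, 0.0557, -0.9411) x3=(-0.0283, 0.8505, -0.6745) x4=(0.4360, 1.6426, 0.0132)
step 9: x0=(0.7896, -0.2639, -0.9642) x1=(-1.7734, 1.7405, 0.7801) x2=(-0.9364, 0.0508, -0.9484) x3=(-0.0328, 0.8507, -0.6704) x4=(0.4442, 1.6315, 0.0093)
step 10: x0=(0.7908, -0.2646, -0.9701) x1=(-1.7671, 1.7253, 0.7684) x2=(-0.9256, 0.0464, -0.9554) x3=(-0.0375, 0.8509, -0.6661) x4=(0.4520, 1.6200, 0.0053)
step 11: x0=(0.7916, -0.2648, -0.9758) x1=(-1.7592, 1.7091, 0.7555) x2=(-0.9146, 0.0423, -0.9621) x3=(-0.0424, 0.8511, -0.6617) x4=(0.4596, 1.6083, 0.0012)
step 12: x0=(0.7920, -0.2646, -0.9812) x1=(-1.7497, 1.6919, 0.7414) x2=(-0.9033, 0.0387, -0.9684) x3=(-0.0475, 0.8513, -0.6570) x4=(0.4668, 1.5962, -0.0031)
step 13: x0=(0.7920, -0.2640, -0.9863) x1=(-1.7387, 1.6737, 0.7261) x2=(-0.8917, 0.0354, -0.9743) x3=(-0.0527, 0.8516, -0.6522) x4=(0.4738, 1.5839, -0.0074)
step 14: x0=(0.7915, -0.2631, -0.9912) x1=(-1.7262, 1.6546, 0.7097) x2=(-0.8799, 0.0326, -0.9799) x3=(-0.0581, 0.8518, -0.6472) x4=(0.4804, 1.5712, -0.0119)
step 15: x0=(0.7907, -0.2617, -0.9958) x1=(-1.7121, 1.6345, 0.6921) x2=(-0.8678, 0.0302, -0.9852) x3=(-0.0637, 0.8520, -0.6421) x4=(0.4868, 1.5582, -0.0166)
step 16: x0=(0.7895, -0.2600, -1.0002) x1=(-1.6966, 1.6135, 0.6734) x2=(-0.8554, 0.0282, -0.9901) x3=(-0.0695, 0.8522, -0.6368) x4=(0.4928, 1.5450, -0.0213)
step 17: x0=(0.7879, -0.2579, -1.0044) x1=(-1.6795, 1.5915, 0.6536) x2=(-0.8428, 0.0265, -0.9947) x3=(-0.0754, 0.8524, -0.6313) x4=(0.4985, 1.5314, -0.0262)
step 18: x0=(0.7859, -0.2555, -1.0083) x1=(-1.6610, 1.5687, 0.6326) x2=(-0.8299, 0.0253, -0.9990) x3=(-0.0815, 0.8526, -0.6258) x4=(0.5040, 1.5176, -0.0311)
step 19: x0=(0.7835, -0.2526, -1.0120) x1=(-1.6410, 1.5449, 0.6106) x2=(-0.8168, 0.0244, -1.0029) x3=(-0.0877, 0.8527, -0.6201) x4=(0.5091, 1.5034, -0.0363)
step 20: x0=(0.7807, -0.2494, -1.0154) x1=(-1.6196, 1.5203, 0.5876) x2=(-0.8035, 0.0239, -1.0065) x3=(-0.0940, 0.8528, -0.6143) x4=(0.5140, 1.4890, -0.0415)
step 21: x0=(0.7775, -0.2459, -1.0186) x1=(-1.5968, 1.4949, 0.5635) x2=(-0.7899, 0.0238, -1.0098) x3=(-0.1005, 0.8529, -0.6083) x4=(0.5185, 1.4743, -0.0468)
step 22: x0=(0.7740, -0.2420, -1.0216) x1=(-1.5726, 1.4687, 0.5385) x2=(-0.7761, 0.0240, -1.0128) x3=(-0.1071, 0.8529, -0.6023) x4=(0.5228, 1.4594, -0.0523)
step 23: x0=(0.7701, -0.2377, -1.0243) x1=(-1.5471, 1.4417, 0.5125) x2=(-0.7621, 0.0246, -1.0154) x3=(-0.1138, 0.8529, -0.5962) x4=(0.5268, 1.4441, -0.0579)
step 24: x0=(0.7659, -0.2331, -1.0268) x1=(-1.5202, 1.4140, 0.4855) x2=(-0.7479, 0.0255, -1.0178) x3=(-0.1205, 0.8529, -0.5899) x4=(0.5306, 1.4286, -0.0636)
step 25: x0=(0.7613, -0.2282, -1.0291) x1=(-1.4921, 1.3855, 0.4576) x2=(-0.7334, 0.0268, -1.0198) x3=(-0.1274, 0.8528, -0.5837) x4=(0.5340, 1.4129, -0.0694)
step 26: x0=(0.7564, -0.2230, -1.0312) x1=(-1.4628, 1.3563, 0.4289) x2=(-0.7188, 0.0284, -1.0216) x3=(-0.1344, 0.8526, -0.5773) x4=(0.5372, 1.3969, -0.0754)
step 27: x0=(0.7511, -0.2174, -1.0330) x1=(-1.4322, 1.3265, 0.3993) x2=(-0.7039, 0.0303, -1.0230) x3=(-0.1414, 0.8524, -0.5709) x4=(0.5401, 1.3806, -0.0815)
step 28: x0=(0.7456, -0.2115, -1.0347) x1=(-1.4005, 1.2960, 0.3689) x2=(-0.6889, 0.0325, -1.0242) x3=(-0.1485, 0.8520, -0.5644) x4=(0.5428, 1.3641, -0.0877)
step 29: x0=(0.7397, -0.2054, -1.0361) x1=(-1.3676, 1.2649, 0.3377) x2=(-0.6736, 0.0350, -1.0251) x3=(-0.1556, 0.8517, -0.5579) x4=(0.5452, 1.3474, -0.0940)
step 30: x0=(0.7334, -0.1989, -1.0373) x1=(-1.3337, 1.2332, 0.3057) x2=(-0.6582, 0.0378, -1.0258) x3=(-0.1627, 0.8512, -0.5513) x4=(0.5473, 1.3304, -0.1004)
step 31: x0=(0.7269, -0.1921, -1.0383) x1=(-1.2986, 1.2010, 0.2731) x2=(-0.6425, 0.0409, -1.0262) x3=(-0.1699, 0.8507, -0.5447) x4=(0.5493, 1.3132, -0.1069)
step 32: x0=(0.7201, -0.1851, -1.0392) x1=(-1.2626, 1.1682, 0.2398) x2=(-0.6267, 0.0443, -1.0263) x3=(-0.1772, 0.8501, -0.5381) x4=(0.5510, 1.2957, -0.1136)
step 33: x0=(0.7130, -0.1778, -1.0398) x1=(-1.2257, 1.1350, 0.2059) x2=(-0.6107, 0.0479, -1.0262) x3=(-0.1844, 0.8494, -0.5315) x4=(0.5524, 1.2781, -0.1204)
step 34: x0=(0.7056, -0.1702, -1.0403) x1=(-1.1878, 1.1013, 0.1713) x2=(-0.5946, 0.0517, -1.0259) x3=(-0.1916, 0.8486, -0.5249) x4=(0.5537, 1.2602, -0.1273)
step 35: x0=(0.6980, -0.1624, -1.0405) x1=(-1.1490, 1.0671, 0.1362) x2=(-0.5783, 0.0558, -1.0253) x3=(-0.1988, 0.8477, -0.5183) x4=(0.5547, 1.2421, -0.1343)
step 36: x0=(0.6901, -0.1543, -1.0406) x1=(-1.1095, 1.0326, 0.1006) x2=(-0.5618, 0.0602, -1.0245) x3=(-0.2060, 0.8467, -0.5117) x4=(0.5555, 1.2238, -0.1415)
step 37: x0=(0.6819, -0.1460, -1.0405) x1=(-1.0691, 0.9977, 0.0646) x2=(-0.5452, 0.0647, -1.0236) x3=(-0.2131, 0.8457, -0.5051) x4=(0.5561, 1.2054, -0.1487)
step 38: x0=(0.6736, -0.1375, -1.0403) x1=(-1.0281, 0.9625, 0.0281) x2=(-0.5284, 0.0694, -1.0224) x3=(-0.2202, 0.8445, -0.4986) x4=(0.5566, 1.1867, -0.1561)
step 39: x0=(0.6650, -0.1288, -1.0399) x1=(-0.9864, 0.9270, -0.0089) x2=(-0.5114, 0.0744, -1.0211) x3=(-0.2273, 0.8432, -0.4921) x4=(0.5568, 1.1678, -0.1635)
step 40: x0=(0.6561, -0.1198, -1.0393) x1=(-0.9441, 0.8912, -0.0461) x2=(-0.4944, 0.0795, -1.0195) x3=(-0.2343, 0.8419, -0.4857) x4=(0.5569, 1.1488, -0.1711)

0.8363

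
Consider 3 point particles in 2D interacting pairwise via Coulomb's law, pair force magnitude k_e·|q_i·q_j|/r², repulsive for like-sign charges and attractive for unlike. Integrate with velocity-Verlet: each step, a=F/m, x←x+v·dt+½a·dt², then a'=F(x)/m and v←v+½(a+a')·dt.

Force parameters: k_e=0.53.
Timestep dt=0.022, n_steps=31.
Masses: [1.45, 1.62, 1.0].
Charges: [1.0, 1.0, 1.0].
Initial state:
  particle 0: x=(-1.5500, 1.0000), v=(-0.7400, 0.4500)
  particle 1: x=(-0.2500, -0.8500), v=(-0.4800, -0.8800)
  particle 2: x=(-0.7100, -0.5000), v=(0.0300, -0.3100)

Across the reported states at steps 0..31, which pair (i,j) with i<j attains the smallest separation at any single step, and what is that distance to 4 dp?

step 0: x0=(-1.5500, 1.0000) x1=(-0.2500, -0.8500) x2=(-0.7100, -0.5000)
step 1: x0=(-1.5663, 1.0099) x1=(-0.2604, -0.8695) x2=(-0.7096, -0.5066)
step 2: x0=(-1.5827, 1.0200) x1=(-0.2703, -0.8894) x2=(-0.7098, -0.5128)
step 3: x0=(-1.5991, 1.0301) x1=(-0.2799, -0.9095) x2=(-0.7105, -0.5186)
step 4: x0=(-1.6155, 1.0402) x1=(-0.2892, -0.9300) x2=(-0.7118, -0.5240)
step 5: x0=(-1.6320, 1.0505) x1=(-0.2981, -0.9509) x2=(-0.7135, -0.5289)
step 6: x0=(-1.6485, 1.0608) x1=(-0.3066, -0.9721) x2=(-0.7157, -0.5333)
step 7: x0=(-1.6651, 1.0712) x1=(-0.3149, -0.9936) x2=(-0.7184, -0.5373)
step 8: x0=(-1.6817, 1.0816) x1=(-0.3228, -1.0155) x2=(-0.7215, -0.5408)
step 9: x0=(-1.6984, 1.0921) x1=(-0.3305, -1.0377) x2=(-0.7250, -0.5439)
step 10: x0=(-1.7151, 1.1027) x1=(-0.3379, -1.0603) x2=(-0.7288, -0.5466)
step 11: x0=(-1.7318, 1.1134) x1=(-0.3450, -1.0832) x2=(-0.7330, -0.5488)
step 12: x0=(-1.7486, 1.1241) x1=(-0.3520, -1.1063) x2=(-0.7375, -0.5506)
step 13: x0=(-1.7654, 1.1348) x1=(-0.3587, -1.1298) x2=(-0.7423, -0.5520)
step 14: x0=(-1.7822, 1.1457) x1=(-0.3652, -1.1536) x2=(-0.7473, -0.5530)
step 15: x0=(-1.7991, 1.1566) x1=(-0.3716, -1.1777) x2=(-0.7526, -0.5536)
step 16: x0=(-1.8161, 1.1675) x1=(-0.3778, -1.2020) x2=(-0.7581, -0.5539)
step 17: x0=(-1.8330, 1.1785) x1=(-0.3838, -1.2266) x2=(-0.7637, -0.5538)
step 18: x0=(-1.8500, 1.1896) x1=(-0.3897, -1.2515) x2=(-0.7696, -0.5535)
step 19: x0=(-1.8670, 1.2007) x1=(-0.3955, -1.2765) x2=(-0.7756, -0.5528)
step 20: x0=(-1.8841, 1.2119) x1=(-0.4011, -1.3018) x2=(-0.7818, -0.5518)
step 21: x0=(-1.9012, 1.2231) x1=(-0.4067, -1.3274) x2=(-0.7881, -0.5505)
step 22: x0=(-1.9183, 1.2344) x1=(-0.4121, -1.3531) x2=(-0.7945, -0.5490)
step 23: x0=(-1.9354, 1.2457) x1=(-0.4174, -1.3790) x2=(-0.8011, -0.5473)
step 24: x0=(-1.9526, 1.2571) x1=(-0.4227, -1.4051) x2=(-0.8077, -0.5453)
step 25: x0=(-1.9698, 1.2685) x1=(-0.4279, -1.4314) x2=(-0.8144, -0.5431)
step 26: x0=(-1.9871, 1.2799) x1=(-0.4330, -1.4579) x2=(-0.8212, -0.5407)
step 27: x0=(-2.0043, 1.2915) x1=(-0.4380, -1.4845) x2=(-0.8281, -0.5381)
step 28: x0=(-2.0216, 1.3030) x1=(-0.4429, -1.5113) x2=(-0.8351, -0.5353)
step 29: x0=(-2.0390, 1.3146) x1=(-0.4478, -1.5382) x2=(-0.8420, -0.5324)
step 30: x0=(-2.0563, 1.3263) x1=(-0.4527, -1.5652) x2=(-0.8491, -0.5293)
step 31: x0=(-2.0737, 1.3380) x1=(-0.4575, -1.5924) x2=(-0.8562, -0.5260)

pair (1,2), distance 0.5775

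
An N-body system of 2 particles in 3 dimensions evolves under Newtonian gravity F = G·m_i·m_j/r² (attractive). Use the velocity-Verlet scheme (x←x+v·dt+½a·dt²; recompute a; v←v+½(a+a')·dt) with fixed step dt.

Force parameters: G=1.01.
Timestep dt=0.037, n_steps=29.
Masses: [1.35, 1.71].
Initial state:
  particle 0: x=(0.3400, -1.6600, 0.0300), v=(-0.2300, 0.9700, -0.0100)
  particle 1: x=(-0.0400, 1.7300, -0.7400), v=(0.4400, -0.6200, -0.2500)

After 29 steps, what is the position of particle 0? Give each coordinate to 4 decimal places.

(0.0908, -0.5028, -0.0201)

step 0: x0=(0.3400, -1.6600, 0.0300) x1=(-0.0400, 1.7300, -0.7400)
step 1: x0=(0.3315, -1.6240, 0.0296) x1=(-0.0237, 1.7070, -0.7492)
step 2: x0=(0.3229, -1.5878, 0.0292) x1=(-0.0074, 1.6838, -0.7584)
step 3: x0=(0.3144, -1.5515, 0.0287) x1=(0.0089, 1.6605, -0.7676)
step 4: x0=(0.3058, -1.5149, 0.0282) x1=(0.0252, 1.6370, -0.7767)
step 5: x0=(0.2972, -1.4781, 0.0276) x1=(0.0416, 1.6133, -0.7858)
step 6: x0=(0.2886, -1.4411, 0.0269) x1=(0.0580, 1.5895, -0.7948)
step 7: x0=(0.2799, -1.4038, 0.0262) x1=(0.0743, 1.5655, -0.8038)
step 8: x0=(0.2713, -1.3663, 0.0254) x1=(0.0907, 1.5413, -0.8127)
step 9: x0=(0.2626, -1.3286, 0.0246) x1=(0.1071, 1.5169, -0.8216)
step 10: x0=(0.2539, -1.2906, 0.0236) x1=(0.1236, 1.4923, -0.8304)
step 11: x0=(0.2452, -1.2523, 0.0226) x1=(0.1400, 1.4675, -0.8392)
step 12: x0=(0.2365, -1.2138, 0.0215) x1=(0.1564, 1.4425, -0.8478)
step 13: x0=(0.2278, -1.1750, 0.0204) x1=(0.1729, 1.4172, -0.8564)
step 14: x0=(0.2191, -1.1359, 0.0191) x1=(0.1893, 1.3917, -0.8650)
step 15: x0=(0.2104, -1.0964, 0.0177) x1=(0.2058, 1.3660, -0.8734)
step 16: x0=(0.2017, -1.0567, 0.0162) x1=(0.2222, 1.3400, -0.8817)
step 17: x0=(0.1929, -1.0166, 0.0145) x1=(0.2386, 1.3137, -0.8900)
step 18: x0=(0.1842, -0.9761, 0.0127) x1=(0.2551, 1.2872, -0.8981)
step 19: x0=(0.1755, -0.9353, 0.0108) x1=(0.2715, 1.2604, -0.9061)
step 20: x0=(0.1668, -0.8941, 0.0087) x1=(0.2879, 1.2333, -0.9140)
step 21: x0=(0.1582, -0.8525, 0.0065) x1=(0.3043, 1.2058, -0.9218)
step 22: x0=(0.1495, -0.8105, 0.0040) x1=(0.3207, 1.1780, -0.9294)
step 23: x0=(0.1409, -0.7681, 0.0013) x1=(0.3371, 1.1499, -0.9368)
step 24: x0=(0.1324, -0.7251, -0.0015) x1=(0.3534, 1.1214, -0.9441)
step 25: x0=(0.1239, -0.6817, -0.0047) x1=(0.3696, 1.0925, -0.9512)
step 26: x0=(0.1155, -0.6378, -0.0081) x1=(0.3859, 1.0633, -0.9580)
step 27: x0=(0.1071, -0.5934, -0.0118) x1=(0.4020, 1.0336, -0.9647)
step 28: x0=(0.0989, -0.5484, -0.0158) x1=(0.4181, 1.0035, -0.9710)
step 29: x0=(0.0908, -0.5028, -0.0201) x1=(0.4340, 0.9729, -0.9771)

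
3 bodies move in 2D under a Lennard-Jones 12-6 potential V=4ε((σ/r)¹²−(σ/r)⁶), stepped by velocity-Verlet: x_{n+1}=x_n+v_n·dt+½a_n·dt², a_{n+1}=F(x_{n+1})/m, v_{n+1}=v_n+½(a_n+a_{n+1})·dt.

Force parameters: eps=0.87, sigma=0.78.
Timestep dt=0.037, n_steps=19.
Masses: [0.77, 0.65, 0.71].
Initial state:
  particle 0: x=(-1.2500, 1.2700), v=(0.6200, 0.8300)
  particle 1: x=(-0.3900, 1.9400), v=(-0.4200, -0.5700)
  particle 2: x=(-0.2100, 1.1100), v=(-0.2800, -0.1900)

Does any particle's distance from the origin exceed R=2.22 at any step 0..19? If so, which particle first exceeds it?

no

step 0: x0=(-1.2500, 1.2700) x1=(-0.3900, 1.9400) x2=(-0.2100, 1.1100)
step 1: x0=(-1.2238, 1.3014) x1=(-0.4078, 1.9207) x2=(-0.2219, 1.1005)
step 2: x0=(-1.1899, 1.3346) x1=(-0.4316, 1.9072) x2=(-0.2365, 1.0838)
step 3: x0=(-1.1478, 1.3694) x1=(-0.4615, 1.8975) x2=(-0.2545, 1.0620)
step 4: x0=(-1.1026, 1.4018) x1=(-0.4906, 1.8918) x2=(-0.2766, 1.0391)
step 5: x0=(-1.0885, 1.4060) x1=(-0.4797, 1.9175) x2=(-0.3016, 1.0179)
step 6: x0=(-1.0991, 1.3892) x1=(-0.4384, 1.9637) x2=(-0.3276, 1.0009)
step 7: x0=(-1.1114, 1.3732) x1=(-0.3965, 2.0043) x2=(-0.3523, 0.9880)
step 8: x0=(-1.1245, 1.3625) x1=(-0.3585, 2.0360) x2=(-0.3726, 0.9775)
step 9: x0=(-1.1401, 1.3577) x1=(-0.3244, 2.0598) x2=(-0.3866, 0.9679)
step 10: x0=(-1.1579, 1.3577) x1=(-0.2938, 2.0769) x2=(-0.3951, 0.9592)
step 11: x0=(-1.1757, 1.3608) x1=(-0.2661, 2.0885) x2=(-0.4008, 0.9522)
step 12: x0=(-1.1917, 1.3653) x1=(-0.2409, 2.0953) x2=(-0.4062, 0.9482)
step 13: x0=(-1.2046, 1.3701) x1=(-0.2180, 2.0978) x2=(-0.4129, 0.9475)
step 14: x0=(-1.2139, 1.3749) x1=(-0.1972, 2.0963) x2=(-0.4215, 0.9507)
step 15: x0=(-1.2197, 1.3794) x1=(-0.1785, 2.0910) x2=(-0.4321, 0.9576)
step 16: x0=(-1.2224, 1.3837) x1=(-0.1618, 2.0821) x2=(-0.4442, 0.9681)
step 17: x0=(-1.2232, 1.3883) x1=(-0.1472, 2.0692) x2=(-0.4564, 0.9818)
step 18: x0=(-1.2238, 1.3943) x1=(-0.1349, 2.0524) x2=(-0.4666, 0.9978)
step 19: x0=(-1.2267, 1.4027) x1=(-0.1252, 2.0311) x2=(-0.4721, 1.0150)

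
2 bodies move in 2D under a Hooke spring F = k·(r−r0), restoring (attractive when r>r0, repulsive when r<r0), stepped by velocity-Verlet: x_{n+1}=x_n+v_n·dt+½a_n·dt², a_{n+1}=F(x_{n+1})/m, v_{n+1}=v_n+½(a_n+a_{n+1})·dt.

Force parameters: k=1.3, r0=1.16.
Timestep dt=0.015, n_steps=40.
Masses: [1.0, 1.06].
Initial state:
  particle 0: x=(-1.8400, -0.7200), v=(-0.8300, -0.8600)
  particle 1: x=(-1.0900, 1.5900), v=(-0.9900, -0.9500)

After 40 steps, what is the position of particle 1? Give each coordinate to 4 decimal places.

(-1.7599, 0.7778)

step 0: x0=(-1.8400, -0.7200) x1=(-1.0900, 1.5900)
step 1: x0=(-1.8524, -0.7327) x1=(-1.1049, 1.5756)
step 2: x0=(-1.8647, -0.7451) x1=(-1.1199, 1.5608)
step 3: x0=(-1.8768, -0.7571) x1=(-1.1350, 1.5458)
step 4: x0=(-1.8889, -0.7688) x1=(-1.1503, 1.5303)
step 5: x0=(-1.9008, -0.7801) x1=(-1.1656, 1.5146)
step 6: x0=(-1.9127, -0.7911) x1=(-1.1810, 1.4985)
step 7: x0=(-1.9244, -0.8017) x1=(-1.1966, 1.4821)
step 8: x0=(-1.9360, -0.8120) x1=(-1.2122, 1.4654)
step 9: x0=(-1.9475, -0.8219) x1=(-1.2280, 1.4484)
step 10: x0=(-1.9589, -0.8315) x1=(-1.2438, 1.4310)
step 11: x0=(-1.9702, -0.8408) x1=(-1.2598, 1.4133)
step 12: x0=(-1.9813, -0.8497) x1=(-1.2758, 1.3953)
step 13: x0=(-1.9924, -0.8583) x1=(-1.2920, 1.3770)
step 14: x0=(-2.0034, -0.8665) x1=(-1.3082, 1.3584)
step 15: x0=(-2.0142, -0.8745) x1=(-1.3245, 1.3394)
step 16: x0=(-2.0250, -0.8821) x1=(-1.3410, 1.3202)
step 17: x0=(-2.0357, -0.8894) x1=(-1.3575, 1.3007)
step 18: x0=(-2.0462, -0.8963) x1=(-1.3741, 1.2808)
step 19: x0=(-2.0567, -0.9030) x1=(-1.3909, 1.2607)
step 20: x0=(-2.0671, -0.9094) x1=(-1.4077, 1.2402)
step 21: x0=(-2.0774, -0.9154) x1=(-1.4246, 1.2195)
step 22: x0=(-2.0876, -0.9212) x1=(-1.4415, 1.1985)
step 23: x0=(-2.0977, -0.9266) x1=(-1.4586, 1.1773)
step 24: x0=(-2.1077, -0.9318) x1=(-1.4757, 1.1557)
step 25: x0=(-2.1176, -0.9366) x1=(-1.4930, 1.1339)
step 26: x0=(-2.1275, -0.9412) x1=(-1.5103, 1.1118)
step 27: x0=(-2.1372, -0.9456) x1=(-1.5277, 1.0895)
step 28: x0=(-2.1469, -0.9496) x1=(-1.5451, 1.0669)
step 29: x0=(-2.1565, -0.9534) x1=(-1.5627, 1.0440)
step 30: x0=(-2.1660, -0.9569) x1=(-1.5803, 1.0209)
step 31: x0=(-2.1755, -0.9602) x1=(-1.5980, 0.9976)
step 32: x0=(-2.1849, -0.9632) x1=(-1.6157, 0.9740)
step 33: x0=(-2.1942, -0.9660) x1=(-1.6335, 0.9502)
step 34: x0=(-2.2034, -0.9685) x1=(-1.6514, 0.9262)
step 35: x0=(-2.2126, -0.9709) x1=(-1.6694, 0.9020)
step 36: x0=(-2.2217, -0.9730) x1=(-1.6874, 0.8775)
step 37: x0=(-2.2307, -0.9748) x1=(-1.7054, 0.8529)
step 38: x0=(-2.2397, -0.9765) x1=(-1.7235, 0.8280)
step 39: x0=(-2.2486, -0.9780) x1=(-1.7417, 0.8030)
step 40: x0=(-2.2575, -0.9793) x1=(-1.7599, 0.7778)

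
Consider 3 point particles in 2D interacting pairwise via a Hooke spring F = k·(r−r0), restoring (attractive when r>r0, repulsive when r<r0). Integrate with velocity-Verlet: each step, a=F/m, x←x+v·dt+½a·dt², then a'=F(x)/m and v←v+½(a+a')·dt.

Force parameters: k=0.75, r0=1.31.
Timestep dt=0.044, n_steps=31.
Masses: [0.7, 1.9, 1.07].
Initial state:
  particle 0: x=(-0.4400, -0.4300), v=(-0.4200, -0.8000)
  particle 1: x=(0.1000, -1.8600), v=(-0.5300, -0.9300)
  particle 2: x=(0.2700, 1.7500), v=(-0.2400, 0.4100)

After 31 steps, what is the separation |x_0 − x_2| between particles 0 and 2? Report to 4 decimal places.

step 0: x0=(-0.4400, -0.4300) x1=(0.1000, -1.8600) x2=(0.2700, 1.7500)
step 1: x0=(-0.4581, -0.4644) x1=(0.0767, -1.9000) x2=(0.2592, 1.7658)
step 2: x0=(-0.4754, -0.4973) x1=(0.0534, -1.9380) x2=(0.2477, 1.7772)
step 3: x0=(-0.4918, -0.5284) x1=(0.0302, -1.9740) x2=(0.2357, 1.7838)
step 4: x0=(-0.5074, -0.5578) x1=(0.0070, -2.0079) x2=(0.2230, 1.7857)
step 5: x0=(-0.5221, -0.5854) x1=(-0.0162, -2.0398) x2=(0.2097, 1.7827)
step 6: x0=(-0.5359, -0.6111) x1=(-0.0393, -2.0696) x2=(0.1957, 1.7748)
step 7: x0=(-0.5489, -0.6349) x1=(-0.0623, -2.0974) x2=(0.1810, 1.7619)
step 8: x0=(-0.5610, -0.6567) x1=(-0.0853, -2.1229) x2=(0.1656, 1.7441)
step 9: x0=(-0.5722, -0.6767) x1=(-0.1081, -2.1464) x2=(0.1496, 1.7211)
step 10: x0=(-0.5826, -0.6948) x1=(-0.1310, -2.1678) x2=(0.1328, 1.6932)
step 11: x0=(-0.5921, -0.7109) x1=(-0.1537, -2.1870) x2=(0.1153, 1.6602)
step 12: x0=(-0.6008, -0.7252) x1=(-0.1763, -2.2041) x2=(0.0972, 1.6223)
step 13: x0=(-0.6087, -0.7377) x1=(-0.1989, -2.2191) x2=(0.0783, 1.5795)
step 14: x0=(-0.6158, -0.7484) x1=(-0.2214, -2.2320) x2=(0.0588, 1.5319)
step 15: x0=(-0.6221, -0.7575) x1=(-0.2437, -2.2429) x2=(0.0386, 1.4795)
step 16: x0=(-0.6278, -0.7650) x1=(-0.2660, -2.2518) x2=(0.0178, 1.4225)
step 17: x0=(-0.6328, -0.7710) x1=(-0.2882, -2.2588) x2=(-0.0036, 1.3611)
step 18: x0=(-0.6371, -0.7756) x1=(-0.3102, -2.2637) x2=(-0.0257, 1.2953)
step 19: x0=(-0.6408, -0.7789) x1=(-0.3322, -2.2668) x2=(-0.0483, 1.2254)
step 20: x0=(-0.6440, -0.7812) x1=(-0.3541, -2.2681) x2=(-0.0714, 1.1514)
step 21: x0=(-0.6467, -0.7824) x1=(-0.3758, -2.2676) x2=(-0.0951, 1.0737)
step 22: x0=(-0.6490, -0.7828) x1=(-0.3975, -2.2654) x2=(-0.1192, 0.9925)
step 23: x0=(-0.6508, -0.7825) x1=(-0.4190, -2.2616) x2=(-0.1438, 0.9078)
step 24: x0=(-0.6523, -0.7818) x1=(-0.4405, -2.2562) x2=(-0.1688, 0.8200)
step 25: x0=(-0.6536, -0.7806) x1=(-0.4618, -2.2493) x2=(-0.1941, 0.7294)
step 26: x0=(-0.6547, -0.7793) x1=(-0.4831, -2.2410) x2=(-0.2197, 0.6362)
step 27: x0=(-0.6556, -0.7779) x1=(-0.5042, -2.2314) x2=(-0.2456, 0.5405)
step 28: x0=(-0.6564, -0.7768) x1=(-0.5253, -2.2205) x2=(-0.2717, 0.4428)
step 29: x0=(-0.6572, -0.7760) x1=(-0.5463, -2.2085) x2=(-0.2980, 0.3433)
step 30: x0=(-0.6581, -0.7757) x1=(-0.5672, -2.1954) x2=(-0.3244, 0.2423)
step 31: x0=(-0.6591, -0.7761) x1=(-0.5880, -2.1814) x2=(-0.3508, 0.1401)

0.9667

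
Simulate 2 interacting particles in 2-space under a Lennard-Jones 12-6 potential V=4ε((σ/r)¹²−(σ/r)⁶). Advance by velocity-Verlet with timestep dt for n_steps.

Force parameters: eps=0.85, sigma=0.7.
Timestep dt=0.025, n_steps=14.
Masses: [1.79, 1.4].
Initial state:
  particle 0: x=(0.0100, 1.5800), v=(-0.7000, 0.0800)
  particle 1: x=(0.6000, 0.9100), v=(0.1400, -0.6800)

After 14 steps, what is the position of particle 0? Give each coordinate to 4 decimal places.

step 0: x0=(0.0100, 1.5800) x1=(0.6000, 0.9100)
step 1: x0=(-0.0072, 1.5816) x1=(0.6031, 0.8935)
step 2: x0=(-0.0237, 1.5826) x1=(0.6054, 0.8778)
step 3: x0=(-0.0397, 1.5829) x1=(0.6070, 0.8630)
step 4: x0=(-0.0552, 1.5826) x1=(0.6079, 0.8489)
step 5: x0=(-0.0703, 1.5819) x1=(0.6083, 0.8354)
step 6: x0=(-0.0849, 1.5807) x1=(0.6081, 0.8225)
step 7: x0=(-0.0992, 1.5791) x1=(0.6075, 0.8101)
step 8: x0=(-0.1131, 1.5771) x1=(0.6064, 0.7982)
step 9: x0=(-0.1267, 1.5748) x1=(0.6049, 0.7867)
step 10: x0=(-0.1400, 1.5721) x1=(0.6031, 0.7756)
step 11: x0=(-0.1531, 1.5692) x1=(0.6009, 0.7649)
step 12: x0=(-0.1659, 1.5660) x1=(0.5984, 0.7545)
step 13: x0=(-0.1784, 1.5626) x1=(0.5955, 0.7445)
step 14: x0=(-0.1908, 1.5589) x1=(0.5924, 0.7348)

(-0.1908, 1.5589)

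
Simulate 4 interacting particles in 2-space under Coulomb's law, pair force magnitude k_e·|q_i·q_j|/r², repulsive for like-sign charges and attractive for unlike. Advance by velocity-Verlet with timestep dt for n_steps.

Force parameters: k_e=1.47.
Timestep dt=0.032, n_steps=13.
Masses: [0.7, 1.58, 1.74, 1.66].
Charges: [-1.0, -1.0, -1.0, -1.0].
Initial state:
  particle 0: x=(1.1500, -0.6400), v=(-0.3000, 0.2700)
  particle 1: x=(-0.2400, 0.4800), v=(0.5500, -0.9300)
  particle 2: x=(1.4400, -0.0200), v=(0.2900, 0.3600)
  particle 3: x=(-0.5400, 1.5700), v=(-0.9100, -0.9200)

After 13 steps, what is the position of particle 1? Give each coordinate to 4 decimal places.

step 0: x0=(1.1500, -0.6400) x1=(-0.2400, 0.4800) x2=(1.4400, -0.0200) x3=(-0.5400, 1.5700)
step 1: x0=(1.1398, -0.6338) x1=(-0.2226, 0.4500) x2=(1.4499, -0.0077) x3=(-0.5693, 1.5410)
step 2: x0=(1.1283, -0.6321) x1=(-0.2055, 0.4196) x2=(1.4609, 0.0060) x3=(-0.5990, 1.5128)
step 3: x0=(1.1157, -0.6349) x1=(-0.1887, 0.3888) x2=(1.4731, 0.0210) x3=(-0.6291, 1.4855)
step 4: x0=(1.1021, -0.6417) x1=(-0.1723, 0.3577) x2=(1.4864, 0.0373) x3=(-0.6597, 1.4589)
step 5: x0=(1.0875, -0.6523) x1=(-0.1562, 0.3263) x2=(1.5009, 0.0546) x3=(-0.6907, 1.4330)
step 6: x0=(1.0722, -0.6665) x1=(-0.1405, 0.2946) x2=(1.5164, 0.0730) x3=(-0.7221, 1.4079)
step 7: x0=(1.0562, -0.6839) x1=(-0.1251, 0.2626) x2=(1.5329, 0.0923) x3=(-0.7540, 1.3834)
step 8: x0=(1.0399, -0.7043) x1=(-0.1101, 0.2304) x2=(1.5504, 0.1123) x3=(-0.7864, 1.3596)
step 9: x0=(1.0232, -0.7275) x1=(-0.0956, 0.1981) x2=(1.5688, 0.1331) x3=(-0.8192, 1.3363)
step 10: x0=(1.0065, -0.7533) x1=(-0.0814, 0.1656) x2=(1.5880, 0.1545) x3=(-0.8525, 1.3136)
step 11: x0=(0.9897, -0.7815) x1=(-0.0677, 0.1330) x2=(1.6081, 0.1764) x3=(-0.8862, 1.2915)
step 12: x0=(0.9730, -0.8121) x1=(-0.0544, 0.1004) x2=(1.6290, 0.1989) x3=(-0.9204, 1.2699)
step 13: x0=(0.9566, -0.8449) x1=(-0.0415, 0.0677) x2=(1.6506, 0.2219) x3=(-0.9550, 1.2487)

(-0.0415, 0.0677)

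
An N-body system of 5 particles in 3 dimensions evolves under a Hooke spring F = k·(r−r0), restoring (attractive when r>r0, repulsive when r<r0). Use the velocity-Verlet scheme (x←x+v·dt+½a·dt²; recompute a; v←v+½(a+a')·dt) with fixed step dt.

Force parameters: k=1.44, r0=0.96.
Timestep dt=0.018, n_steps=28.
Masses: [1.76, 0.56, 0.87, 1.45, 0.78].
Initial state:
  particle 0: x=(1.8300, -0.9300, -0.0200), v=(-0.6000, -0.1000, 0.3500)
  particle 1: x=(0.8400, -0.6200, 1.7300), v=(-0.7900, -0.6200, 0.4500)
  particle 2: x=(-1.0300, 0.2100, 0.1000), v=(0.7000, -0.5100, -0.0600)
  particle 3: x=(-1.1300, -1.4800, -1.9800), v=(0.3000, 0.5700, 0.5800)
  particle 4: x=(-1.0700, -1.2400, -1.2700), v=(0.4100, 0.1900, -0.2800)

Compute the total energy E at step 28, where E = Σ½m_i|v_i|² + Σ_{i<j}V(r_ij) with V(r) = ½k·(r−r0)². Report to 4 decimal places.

step 0: x0=(1.8300, -0.9300, -0.0200) x1=(0.8400, -0.6200, 1.7300) x2=(-1.0300, 0.2100, 0.1000) x3=(-1.1300, -1.4800, -1.9800) x4=(-1.0700, -1.2400, -1.2700)
step 1: x0=(1.8183, -0.9318, -0.0139) x1=(0.8243, -0.6315, 1.7352) x2=(-1.0166, 0.2000, 0.0986) x3=(-1.1240, -1.4694, -1.9687) x4=(-1.0616, -1.2361, -1.2738)
step 2: x0=(1.8049, -0.9334, -0.0081) x1=(0.8056, -0.6436, 1.7345) x2=(-1.0015, 0.1883, 0.0967) x3=(-1.1168, -1.4582, -1.9556) x4=(-1.0511, -1.2314, -1.2753)
step 3: x0=(1.7897, -0.9350, -0.0027) x1=(0.7841, -0.6562, 1.7279) x2=(-0.9849, 0.1750, 0.0942) x3=(-1.1084, -1.4463, -1.9408) x4=(-1.0386, -1.2258, -1.2744)
step 4: x0=(1.7728, -0.9365, 0.0024) x1=(0.7598, -0.6694, 1.7156) x2=(-0.9668, 0.1600, 0.0911) x3=(-1.0989, -1.4338, -1.9244) x4=(-1.0241, -1.2193, -1.2710)
step 5: x0=(1.7542, -0.9379, 0.0072) x1=(0.7327, -0.6831, 1.6976) x2=(-0.9471, 0.1435, 0.0875) x3=(-1.0882, -1.4206, -1.9062) x4=(-1.0077, -1.2121, -1.2653)
step 6: x0=(1.7339, -0.9392, 0.0115) x1=(0.7030, -0.6973, 1.6739) x2=(-0.9260, 0.1254, 0.0833) x3=(-1.0764, -1.4070, -1.8864) x4=(-0.9893, -1.2040, -1.2572)
step 7: x0=(1.7121, -0.9405, 0.0156) x1=(0.6708, -0.7120, 1.6447) x2=(-0.9034, 0.1058, 0.0787) x3=(-1.0634, -1.3927, -1.8650) x4=(-0.9690, -1.1951, -1.2467)
step 8: x0=(1.6886, -0.9416, 0.0193) x1=(0.6362, -0.7270, 1.6101) x2=(-0.8795, 0.0848, 0.0735) x3=(-1.0494, -1.3779, -1.8420) x4=(-0.9469, -1.1856, -1.2340)
step 9: x0=(1.6635, -0.9427, 0.0226) x1=(0.5993, -0.7424, 1.5702) x2=(-0.8543, 0.0623, 0.0679) x3=(-1.0344, -1.3626, -1.8175) x4=(-0.9231, -1.1753, -1.2190)
step 10: x0=(1.6369, -0.9437, 0.0255) x1=(0.5602, -0.7582, 1.5253) x2=(-0.8279, 0.0385, 0.0618) x3=(-1.0183, -1.3469, -1.7914) x4=(-0.8975, -1.1643, -1.2018)
step 11: x0=(1.6088, -0.9446, 0.0282) x1=(0.5191, -0.7743, 1.4754) x2=(-0.8003, 0.0134, 0.0552) x3=(-1.0012, -1.3306, -1.7639) x4=(-0.8702, -1.1527, -1.1825)
step 12: x0=(1.5792, -0.9455, 0.0304) x1=(0.4761, -0.7906, 1.4209) x2=(-0.7715, -0.0129, 0.0482) x3=(-0.9832, -1.3139, -1.7350) x4=(-0.8414, -1.1405, -1.1610)
step 13: x0=(1.5483, -0.9463, 0.0323) x1=(0.4314, -0.8072, 1.3618) x2=(-0.7417, -0.0404, 0.0407) x3=(-0.9642, -1.2968, -1.7048) x4=(-0.8110, -1.1278, -1.1376)
step 14: x0=(1.5160, -0.9470, 0.0339) x1=(0.3851, -0.8239, 1.2985) x2=(-0.7110, -0.0690, 0.0328) x3=(-0.9444, -1.2794, -1.6732) x4=(-0.7792, -1.1145, -1.1123)
step 15: x0=(1.4823, -0.9476, 0.0351) x1=(0.3373, -0.8409, 1.2312) x2=(-0.6793, -0.0987, 0.0245) x3=(-0.9237, -1.2615, -1.6404) x4=(-0.7459, -1.1008, -1.0852)
step 16: x0=(1.4475, -0.9482, 0.0359) x1=(0.2883, -0.8579, 1.1601) x2=(-0.6468, -0.1294, 0.0158) x3=(-0.9022, -1.2434, -1.6065) x4=(-0.7114, -1.0866, -1.0564)
step 17: x0=(1.4114, -0.9487, 0.0364) x1=(0.2381, -0.8751, 1.0856) x2=(-0.6135, -0.1609, 0.0068) x3=(-0.8799, -1.2249, -1.5714) x4=(-0.6757, -1.0720, -1.0259)
step 18: x0=(1.3741, -0.9492, 0.0365) x1=(0.1870, -0.8924, 1.0079) x2=(-0.5795, -0.1932, -0.0027) x3=(-0.8569, -1.2062, -1.5352) x4=(-0.6388, -1.0572, -0.9940)
step 19: x0=(1.3358, -0.9496, 0.0364) x1=(0.1351, -0.9097, 0.9272) x2=(-0.5448, -0.2263, -0.0125) x3=(-0.8332, -1.1872, -1.4980) x4=(-0.6009, -1.0420, -0.9607)
step 20: x0=(1.2965, -0.9500, 0.0358) x1=(0.0826, -0.9271, 0.8440) x2=(-0.5096, -0.2601, -0.0226) x3=(-0.8088, -1.1680, -1.4599) x4=(-0.5620, -1.0266, -0.9261)
step 21: x0=(1.2561, -0.9503, 0.0350) x1=(0.0296, -0.9446, 0.7585) x2=(-0.4740, -0.2944, -0.0330) x3=(-0.7839, -1.1486, -1.4210) x4=(-0.5222, -1.0110, -0.8905)
step 22: x0=(1.2149, -0.9506, 0.0339) x1=(-0.0238, -0.9620, 0.6710) x2=(-0.4379, -0.3291, -0.0437) x3=(-0.7584, -1.1290, -1.3812) x4=(-0.4816, -0.9953, -0.8538)
step 23: x0=(1.1728, -0.9508, 0.0324) x1=(-0.0773, -0.9796, 0.5818) x2=(-0.4015, -0.3643, -0.0547) x3=(-0.7323, -1.1093, -1.3407) x4=(-0.4403, -0.9794, -0.8163)
step 24: x0=(1.1300, -0.9510, 0.0307) x1=(-0.1310, -0.9972, 0.4912) x2=(-0.3648, -0.3997, -0.0659) x3=(-0.7059, -1.0894, -1.2996) x4=(-0.3983, -0.9636, -0.7780)
step 25: x0=(1.0864, -0.9512, 0.0286) x1=(-0.1846, -1.0148, 0.3996) x2=(-0.3278, -0.4353, -0.0774) x3=(-0.6790, -1.0695, -1.2579) x4=(-0.3559, -0.9476, -0.7392)
step 26: x0=(1.0422, -0.9513, 0.0264) x1=(-0.2381, -1.0326, 0.3073) x2=(-0.2906, -0.4710, -0.0890) x3=(-0.6517, -1.0495, -1.2157) x4=(-0.3129, -0.9317, -0.7000)
step 27: x0=(0.9974, -0.9514, 0.0239) x1=(-0.2914, -1.0506, 0.2144) x2=(-0.2533, -0.5067, -0.1008) x3=(-0.6242, -1.0295, -1.1731) x4=(-0.2695, -0.9159, -0.6606)
step 28: x0=(0.9521, -0.9515, 0.0211) x1=(-0.3445, -1.0687, 0.1214) x2=(-0.2158, -0.5423, -0.1127) x3=(-0.5963, -1.0094, -1.1302) x4=(-0.2258, -0.9001, -0.6210)
step 0 velocities: v0=(-0.6000, -0.1000, 0.3500) v1=(-0.7900, -0.6200, 0.4500) v2=(0.7000, -0.5100, -0.0600) v3=(0.3000, 0.5700, 0.5800) v4=(0.4100, 0.1900, -0.2800)
step 0: KE=1.7552, PE=30.5277, E=32.2830
step 28 velocities: v0=(-2.5307, -0.0049, -0.1577) v1=(-2.9487, -1.0172, -5.1703) v2=(2.0872, -1.9717, -0.6603) v3=(1.5538, 1.1159, 2.3934) v4=(2.4382, 0.8761, 2.1992)
step 28: KE=30.9530, PE=1.3170, E=32.2700

32.2700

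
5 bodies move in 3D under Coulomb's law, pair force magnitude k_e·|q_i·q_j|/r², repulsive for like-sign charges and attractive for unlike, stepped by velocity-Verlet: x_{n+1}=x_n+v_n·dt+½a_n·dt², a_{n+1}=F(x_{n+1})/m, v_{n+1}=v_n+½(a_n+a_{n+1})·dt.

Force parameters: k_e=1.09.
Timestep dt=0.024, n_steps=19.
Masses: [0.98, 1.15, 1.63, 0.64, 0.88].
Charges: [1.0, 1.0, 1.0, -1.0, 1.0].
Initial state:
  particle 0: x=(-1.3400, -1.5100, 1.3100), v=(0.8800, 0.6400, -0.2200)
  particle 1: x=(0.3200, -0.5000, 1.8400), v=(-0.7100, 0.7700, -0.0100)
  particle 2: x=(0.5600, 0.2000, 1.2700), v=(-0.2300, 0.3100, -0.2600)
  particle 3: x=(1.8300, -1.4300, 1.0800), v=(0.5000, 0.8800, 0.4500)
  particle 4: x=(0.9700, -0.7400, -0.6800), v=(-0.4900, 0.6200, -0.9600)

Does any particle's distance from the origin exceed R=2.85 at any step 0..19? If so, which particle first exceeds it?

step 0: x0=(-1.3400, -1.5100, 1.3100) x1=(0.3200, -0.5000, 1.8400) x2=(0.5600, 0.2000, 1.2700) x3=(1.8300, -1.4300, 1.0800) x4=(0.9700, -0.7400, -0.6800)
step 1: x0=(-1.3190, -1.4947, 1.3047) x1=(0.3030, -0.4818, 1.8400) x2=(0.5546, 0.2076, 1.2637) x3=(1.8417, -1.4087, 1.0908) x4=(0.9583, -0.7252, -0.7031)
step 2: x0=(-1.2981, -1.4796, 1.2994) x1=(0.2860, -0.4640, 1.8404) x2=(0.5494, 0.2155, 1.2571) x3=(1.8529, -1.3870, 1.1015) x4=(0.9468, -0.7105, -0.7264)
step 3: x0=(-1.2775, -1.4647, 1.2941) x1=(0.2691, -0.4466, 1.8413) x2=(0.5444, 0.2238, 1.2503) x3=(1.8636, -1.3650, 1.1121) x4=(0.9355, -0.6958, -0.7497)
step 4: x0=(-1.2570, -1.4499, 1.2888) x1=(0.2521, -0.4297, 1.8426) x2=(0.5396, 0.2324, 1.2433) x3=(1.8737, -1.3426, 1.1227) x4=(0.9243, -0.6813, -0.7733)
step 5: x0=(-1.2368, -1.4353, 1.2835) x1=(0.2352, -0.4132, 1.8444) x2=(0.5350, 0.2413, 1.2361) x3=(1.8833, -1.3198, 1.1332) x4=(0.9133, -0.6669, -0.7970)
step 6: x0=(-1.2168, -1.4209, 1.2782) x1=(0.2184, -0.3971, 1.8467) x2=(0.5307, 0.2505, 1.2287) x3=(1.8924, -1.2968, 1.1437) x4=(0.9025, -0.6525, -0.8208)
step 7: x0=(-1.1969, -1.4067, 1.2729) x1=(0.2015, -0.3813, 1.8494) x2=(0.5266, 0.2600, 1.2211) x3=(1.9009, -1.2734, 1.1541) x4=(0.8918, -0.6383, -0.8448)
step 8: x0=(-1.1773, -1.3927, 1.2675) x1=(0.1846, -0.3659, 1.8526) x2=(0.5227, 0.2698, 1.2132) x3=(1.9089, -1.2497, 1.1644) x4=(0.8813, -0.6241, -0.8689)
step 9: x0=(-1.1579, -1.3789, 1.2622) x1=(0.1678, -0.3509, 1.8563) x2=(0.5191, 0.2799, 1.2052) x3=(1.9164, -1.2256, 1.1747) x4=(0.8709, -0.6100, -0.8932)
step 10: x0=(-1.1386, -1.3653, 1.2568) x1=(0.1510, -0.3362, 1.8604) x2=(0.5158, 0.2902, 1.1969) x3=(1.9233, -1.2013, 1.1849) x4=(0.8606, -0.5959, -0.9176)
step 11: x0=(-1.1196, -1.3519, 1.2514) x1=(0.1342, -0.3218, 1.8650) x2=(0.5127, 0.3009, 1.1884) x3=(1.9297, -1.1767, 1.1950) x4=(0.8505, -0.5820, -0.9422)
step 12: x0=(-1.1009, -1.3388, 1.2460) x1=(0.1174, -0.3077, 1.8700) x2=(0.5098, 0.3117, 1.1797) x3=(1.9356, -1.1517, 1.2051) x4=(0.8406, -0.5681, -0.9669)
step 13: x0=(-1.0823, -1.3258, 1.2405) x1=(0.1006, -0.2938, 1.8756) x2=(0.5072, 0.3229, 1.1708) x3=(1.9410, -1.1265, 1.2151) x4=(0.8308, -0.5542, -0.9918)
step 14: x0=(-1.0639, -1.3131, 1.2351) x1=(0.0838, -0.2802, 1.8815) x2=(0.5049, 0.3342, 1.1617) x3=(1.9458, -1.1010, 1.2250) x4=(0.8211, -0.5404, -1.0169)
step 15: x0=(-1.0458, -1.3007, 1.2295) x1=(0.0670, -0.2668, 1.8880) x2=(0.5028, 0.3458, 1.1525) x3=(1.9501, -1.0753, 1.2349) x4=(0.8115, -0.5267, -1.0421)
step 16: x0=(-1.0278, -1.2885, 1.2240) x1=(0.0503, -0.2536, 1.8948) x2=(0.5009, 0.3576, 1.1430) x3=(1.9539, -1.0492, 1.2447) x4=(0.8021, -0.5131, -1.0675)
step 17: x0=(-1.0101, -1.2766, 1.2184) x1=(0.0335, -0.2406, 1.9021) x2=(0.4993, 0.3696, 1.1334) x3=(1.9571, -1.0229, 1.2544) x4=(0.7928, -0.4994, -1.0930)
step 18: x0=(-0.9926, -1.2649, 1.2128) x1=(0.0168, -0.2278, 1.9099) x2=(0.4980, 0.3818, 1.1237) x3=(1.9599, -0.9964, 1.2640) x4=(0.7836, -0.4859, -1.1187)
step 19: x0=(-0.9753, -1.2535, 1.2071) x1=(0.0002, -0.2151, 1.9181) x2=(0.4969, 0.3942, 1.1137) x3=(1.9621, -0.9696, 1.2736) x4=(0.7746, -0.4724, -1.1445)

no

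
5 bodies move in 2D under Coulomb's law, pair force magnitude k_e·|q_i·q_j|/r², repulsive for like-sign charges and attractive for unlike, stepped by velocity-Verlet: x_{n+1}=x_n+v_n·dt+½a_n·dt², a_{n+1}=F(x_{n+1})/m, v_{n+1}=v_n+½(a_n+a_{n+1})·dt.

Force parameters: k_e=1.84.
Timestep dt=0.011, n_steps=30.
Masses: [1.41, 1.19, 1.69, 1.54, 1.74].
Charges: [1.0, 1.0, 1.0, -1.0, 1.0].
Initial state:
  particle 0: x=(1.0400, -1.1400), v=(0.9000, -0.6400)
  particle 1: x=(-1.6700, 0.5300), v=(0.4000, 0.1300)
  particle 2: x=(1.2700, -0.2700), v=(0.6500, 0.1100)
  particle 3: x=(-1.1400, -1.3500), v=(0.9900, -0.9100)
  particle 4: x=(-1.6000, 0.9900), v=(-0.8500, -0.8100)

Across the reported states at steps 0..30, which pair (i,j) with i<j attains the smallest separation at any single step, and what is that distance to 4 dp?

step 0: x0=(1.0400, -1.1400) x1=(-1.6700, 0.5300) x2=(1.2700, -0.2700) x3=(-1.1400, -1.3500) x4=(-1.6000, 0.9900)
step 1: x0=(1.0499, -1.1471) x1=(-1.6657, 0.5310) x2=(1.2772, -0.2687) x3=(-1.1291, -1.3600) x4=(-1.6093, 0.9814)
step 2: x0=(1.0597, -1.1545) x1=(-1.6615, 0.5310) x2=(1.2844, -0.2673) x3=(-1.1182, -1.3699) x4=(-1.6186, 0.9734)
step 3: x0=(1.0694, -1.1620) x1=(-1.6574, 0.5301) x2=(1.2917, -0.2657) x3=(-1.1072, -1.3797) x4=(-1.6278, 0.9660)
step 4: x0=(1.0791, -1.1698) x1=(-1.6534, 0.5282) x2=(1.2990, -0.2641) x3=(-1.0962, -1.3895) x4=(-1.6369, 0.9593)
step 5: x0=(1.0888, -1.1777) x1=(-1.6495, 0.5252) x2=(1.3063, -0.2622) x3=(-1.0851, -1.3992) x4=(-1.6461, 0.9532)
step 6: x0=(1.0984, -1.1859) x1=(-1.6456, 0.5212) x2=(1.3138, -0.2603) x3=(-1.0741, -1.4088) x4=(-1.6553, 0.9479)
step 7: x0=(1.1080, -1.1942) x1=(-1.6417, 0.5161) x2=(1.3212, -0.2582) x3=(-1.0630, -1.4183) x4=(-1.6645, 0.9432)
step 8: x0=(1.1175, -1.2027) x1=(-1.6378, 0.5100) x2=(1.3287, -0.2560) x3=(-1.0518, -1.4278) x4=(-1.6737, 0.9392)
step 9: x0=(1.1269, -1.2114) x1=(-1.6338, 0.5029) x2=(1.3362, -0.2537) x3=(-1.0406, -1.4372) x4=(-1.6831, 0.9359)
step 10: x0=(1.1363, -1.2203) x1=(-1.6297, 0.4947) x2=(1.3438, -0.2513) x3=(-1.0294, -1.4465) x4=(-1.6925, 0.9333)
step 11: x0=(1.1457, -1.2294) x1=(-1.6255, 0.4856) x2=(1.3514, -0.2487) x3=(-1.0182, -1.4558) x4=(-1.7020, 0.9313)
step 12: x0=(1.1550, -1.2386) x1=(-1.6211, 0.4755) x2=(1.3590, -0.2461) x3=(-1.0069, -1.4650) x4=(-1.7117, 0.9299)
step 13: x0=(1.1643, -1.2480) x1=(-1.6167, 0.4645) x2=(1.3667, -0.2433) x3=(-0.9956, -1.4741) x4=(-1.7214, 0.9291)
step 14: x0=(1.1735, -1.2576) x1=(-1.6120, 0.4528) x2=(1.3744, -0.2404) x3=(-0.9843, -1.4832) x4=(-1.7313, 0.9288)
step 15: x0=(1.1827, -1.2673) x1=(-1.6072, 0.4402) x2=(1.3821, -0.2375) x3=(-0.9730, -1.4922) x4=(-1.7414, 0.9290)
step 16: x0=(1.1919, -1.2772) x1=(-1.6022, 0.4269) x2=(1.3899, -0.2344) x3=(-0.9616, -1.5011) x4=(-1.7516, 0.9297)
step 17: x0=(1.2010, -1.2872) x1=(-1.5970, 0.4129) x2=(1.3977, -0.2312) x3=(-0.9501, -1.5100) x4=(-1.7619, 0.9308)
step 18: x0=(1.2101, -1.2974) x1=(-1.5917, 0.3983) x2=(1.4055, -0.2279) x3=(-0.9387, -1.5188) x4=(-1.7724, 0.9324)
step 19: x0=(1.2192, -1.3077) x1=(-1.5862, 0.3831) x2=(1.4134, -0.2245) x3=(-0.9272, -1.5275) x4=(-1.7830, 0.9343)
step 20: x0=(1.2282, -1.3182) x1=(-1.5805, 0.3673) x2=(1.4212, -0.2211) x3=(-0.9157, -1.5362) x4=(-1.7938, 0.9365)
step 21: x0=(1.2372, -1.3289) x1=(-1.5747, 0.3511) x2=(1.4291, -0.2175) x3=(-0.9042, -1.5448) x4=(-1.8047, 0.9391)
step 22: x0=(1.2461, -1.3396) x1=(-1.5687, 0.3344) x2=(1.4371, -0.2139) x3=(-0.8926, -1.5533) x4=(-1.8157, 0.9420)
step 23: x0=(1.2550, -1.3505) x1=(-1.5626, 0.3172) x2=(1.4450, -0.2102) x3=(-0.8810, -1.5618) x4=(-1.8269, 0.9451)
step 24: x0=(1.2639, -1.3616) x1=(-1.5564, 0.2996) x2=(1.4530, -0.2064) x3=(-0.8693, -1.5702) x4=(-1.8381, 0.9485)
step 25: x0=(1.2728, -1.3728) x1=(-1.5500, 0.2817) x2=(1.4610, -0.2025) x3=(-0.8577, -1.5785) x4=(-1.8495, 0.9521)
step 26: x0=(1.2816, -1.3841) x1=(-1.5435, 0.2634) x2=(1.4691, -0.1985) x3=(-0.8460, -1.5868) x4=(-1.8610, 0.9559)
step 27: x0=(1.2904, -1.3955) x1=(-1.5368, 0.2448) x2=(1.4771, -0.1945) x3=(-0.8343, -1.5950) x4=(-1.8726, 0.9599)
step 28: x0=(1.2992, -1.4070) x1=(-1.5301, 0.2259) x2=(1.4852, -0.1904) x3=(-0.8225, -1.6031) x4=(-1.8843, 0.9641)
step 29: x0=(1.3079, -1.4187) x1=(-1.5233, 0.2067) x2=(1.4933, -0.1862) x3=(-0.8108, -1.6112) x4=(-1.8960, 0.9684)
step 30: x0=(1.3166, -1.4305) x1=(-1.5163, 0.1872) x2=(1.5014, -0.1819) x3=(-0.7990, -1.6192) x4=(-1.9079, 0.9729)

pair (1,4), distance 0.4268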